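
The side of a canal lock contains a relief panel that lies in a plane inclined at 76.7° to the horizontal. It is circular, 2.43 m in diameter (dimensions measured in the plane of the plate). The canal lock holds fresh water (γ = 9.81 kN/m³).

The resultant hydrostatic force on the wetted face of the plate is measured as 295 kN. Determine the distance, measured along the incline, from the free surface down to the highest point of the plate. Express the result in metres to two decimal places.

y_top ≈ 5.45 m

γ = 9.81 kN/m³.
A = π(1.215)² = 4.6377 m².
From F = γ·h_c·A, the centroid depth is h_c = 295/(9.81 × 4.6377) = 6.48411 m.
Let θ = 76.7° be the plate's angle to the horizontal; measure y along the incline from where the plane meets the free surface. Vertical depth h = y·sinθ with sinθ = 0.973179.
Along the incline, y_c = h_c/sinθ = 6.48411/0.973179 = 6.66281 m.
The centroid is at the centre, 1.215 m below the top of the plate, so the highest point sits at y_top = 6.66281 − 1.215 = 5.44781 m along the incline.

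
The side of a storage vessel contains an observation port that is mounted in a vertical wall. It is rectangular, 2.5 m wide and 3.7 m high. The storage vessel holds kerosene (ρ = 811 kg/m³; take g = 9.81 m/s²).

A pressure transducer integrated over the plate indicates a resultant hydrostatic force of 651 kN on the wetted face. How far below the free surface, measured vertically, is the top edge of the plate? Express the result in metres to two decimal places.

d_top ≈ 7.00 m

γ = ρg = 811 × 9.81 / 1000 = 7.95591 kN/m³.
A = 2.5 × 3.7 = 9.25 m².
From F = γ·h_c·A, the centroid depth is h_c = 651/(7.95591 × 9.25) = 8.84605 m.
The centroid lies 3.7/2 = 1.85 m below the top edge, so the top edge sits at h_top = 8.84605 − 1.85 = 6.99605 m below the surface.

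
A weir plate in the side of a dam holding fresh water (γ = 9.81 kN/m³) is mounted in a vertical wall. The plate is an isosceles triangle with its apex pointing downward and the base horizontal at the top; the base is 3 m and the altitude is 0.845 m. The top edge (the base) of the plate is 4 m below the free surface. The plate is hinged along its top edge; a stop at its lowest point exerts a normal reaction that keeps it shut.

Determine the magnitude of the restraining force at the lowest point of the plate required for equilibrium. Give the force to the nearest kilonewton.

P ≈ 18 kN

γ = 9.81 kN/m³.
With the apex down, the centroid sits h/3 = 0.845/3 = 0.281667 m below the base (the top edge), so the centroid depth is h_c = 4 + 0.281667 = 4.28167 m.
A = ½ × 3 × 0.845 = 1.2675 m².
Resultant F = γ·h_c·A = 9.81 × 4.28167 × 1.2675 = 53.239 kN.
I_c = b·h³/36 = 3 × 0.845³/36 = 0.0502793 m⁴.
Centre of pressure: y_p = y_c + I_c/(y_c·A) = 4.28167 + 0.0502793/(4.28167 × 1.2675) = 4.28167 + 0.00926463 = 4.29093 m along the plane.
The resultant acts 0.281667 + 0.00926463 = 0.290932 m (along the plate) below the hinge at the top edge, so the moment about the hinge is M = F × 0.290932 = 53.239 × 0.290932 = 15.4889 kN·m.
A normal force at the bottom, 0.845 m from the hinge, must supply this moment: P = 15.4889/0.845 = 18.3301 kN.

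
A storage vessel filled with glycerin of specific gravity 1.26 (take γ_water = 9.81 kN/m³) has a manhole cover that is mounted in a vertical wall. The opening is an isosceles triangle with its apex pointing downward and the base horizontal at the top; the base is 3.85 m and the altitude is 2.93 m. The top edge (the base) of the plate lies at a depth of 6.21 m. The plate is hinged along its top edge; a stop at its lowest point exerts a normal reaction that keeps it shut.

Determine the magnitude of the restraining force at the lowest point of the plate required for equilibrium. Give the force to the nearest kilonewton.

P ≈ 178 kN

γ = 1.26 × 9.81 = 12.3606 kN/m³.
With the apex down, the centroid sits h/3 = 2.93/3 = 0.976667 m below the base (the top edge), so the centroid depth is h_c = 6.21 + 0.976667 = 7.18667 m.
A = ½ × 3.85 × 2.93 = 5.64025 m².
Resultant F = γ·h_c·A = 12.3606 × 7.18667 × 5.64025 = 501.032 kN.
I_c = b·h³/36 = 3.85 × 2.93³/36 = 2.69005 m⁴.
Centre of pressure: y_p = y_c + I_c/(y_c·A) = 7.18667 + 2.69005/(7.18667 × 5.64025) = 7.18667 + 0.0663643 = 7.25303 m along the plane.
The resultant acts 0.976667 + 0.0663643 = 1.04303 m (along the plate) below the hinge at the top edge, so the moment about the hinge is M = F × 1.04303 = 501.032 × 1.04303 = 522.591 kN·m.
A normal force at the bottom, 2.93 m from the hinge, must supply this moment: P = 522.591/2.93 = 178.359 kN.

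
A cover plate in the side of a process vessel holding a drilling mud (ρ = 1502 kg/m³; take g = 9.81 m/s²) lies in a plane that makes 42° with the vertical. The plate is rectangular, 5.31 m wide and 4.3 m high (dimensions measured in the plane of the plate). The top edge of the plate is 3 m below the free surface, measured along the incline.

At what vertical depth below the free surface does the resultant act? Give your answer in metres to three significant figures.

γ = ρg = 1502 × 9.81 / 1000 = 14.73462 kN/m³.
The plate makes 42° with the vertical, i.e. θ = 90° − 42° = 48° to the horizontal. Measuring y along the incline from the free-surface line, vertical depth h = y·sinθ with sinθ = 0.743145.
The centroid lies 4.3/2 = 2.15 m below the top edge, so y_c = 3 + 2.15 = 5.15 m and h_c = 5.15 × 0.743145 = 3.8272 m.
A = 5.31 × 4.3 = 22.833 m².
Resultant F = γ·h_c·A = 14.73462 × 3.8272 × 22.833 = 1287.61 kN.
I_c = b·h³/12 = 5.31 × 4.3³/12 = 35.1818 m⁴.
Centre of pressure: y_p = y_c + I_c/(y_c·A) = 5.15 + 35.1818/(5.15 × 22.833) = 5.15 + 0.299191 = 5.44919 m along the plane.
Vertically, h_p = y_p·sinθ = 5.44919 × 0.743145 = 4.04954 m.

h_p = 4.05 m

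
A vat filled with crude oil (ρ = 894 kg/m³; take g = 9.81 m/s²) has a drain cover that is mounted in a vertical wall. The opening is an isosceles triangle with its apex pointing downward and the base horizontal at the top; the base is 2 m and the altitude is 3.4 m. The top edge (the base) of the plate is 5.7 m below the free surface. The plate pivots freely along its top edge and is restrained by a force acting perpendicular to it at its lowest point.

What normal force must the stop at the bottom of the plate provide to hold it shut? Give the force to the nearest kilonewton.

γ = ρg = 894 × 9.81 / 1000 = 8.77014 kN/m³.
With the apex down, the centroid sits h/3 = 3.4/3 = 1.13333 m below the base (the top edge), so the centroid depth is h_c = 5.7 + 1.13333 = 6.83333 m.
A = ½ × 2 × 3.4 = 3.4 m².
Resultant F = γ·h_c·A = 8.77014 × 6.83333 × 3.4 = 203.759 kN.
I_c = b·h³/36 = 2 × 3.4³/36 = 2.18356 m⁴.
Centre of pressure: y_p = y_c + I_c/(y_c·A) = 6.83333 + 2.18356/(6.83333 × 3.4) = 6.83333 + 0.093984 = 6.92731 m along the plane.
The resultant acts 1.13333 + 0.093984 = 1.22731 m (along the plate) below the hinge at the top edge, so the moment about the hinge is M = F × 1.22731 = 203.759 × 1.22731 = 250.075 kN·m.
A normal force at the bottom, 3.4 m from the hinge, must supply this moment: P = 250.075/3.4 = 73.5515 kN.

P ≈ 74 kN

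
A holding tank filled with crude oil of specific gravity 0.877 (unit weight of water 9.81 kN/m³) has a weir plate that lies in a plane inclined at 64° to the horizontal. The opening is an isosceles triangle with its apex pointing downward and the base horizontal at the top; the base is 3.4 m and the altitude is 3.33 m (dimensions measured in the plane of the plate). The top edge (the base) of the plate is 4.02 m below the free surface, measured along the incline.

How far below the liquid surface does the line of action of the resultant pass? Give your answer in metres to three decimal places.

h_p = 4.719 m

γ = 0.877 × 9.81 = 8.60337 kN/m³.
Let θ = 64° be the plate's angle to the horizontal; measure y along the incline from where the plane meets the free surface. Vertical depth h = y·sinθ with sinθ = 0.898794.
With the apex down, the centroid sits h/3 = 3.33/3 = 1.11 m below the base (the top edge), so y_c = 4.02 + 1.11 = 5.13 m and h_c = 5.13 × 0.898794 = 4.61081 m.
A = ½ × 3.4 × 3.33 = 5.661 m².
Resultant F = γ·h_c·A = 8.60337 × 4.61081 × 5.661 = 224.563 kN.
I_c = b·h³/36 = 3.4 × 3.33³/36 = 3.48746 m⁴.
Centre of pressure: y_p = y_c + I_c/(y_c·A) = 5.13 + 3.48746/(5.13 × 5.661) = 5.13 + 0.120088 = 5.25009 m along the plane.
Vertically, h_p = y_p·sinθ = 5.25009 × 0.898794 = 4.71875 m.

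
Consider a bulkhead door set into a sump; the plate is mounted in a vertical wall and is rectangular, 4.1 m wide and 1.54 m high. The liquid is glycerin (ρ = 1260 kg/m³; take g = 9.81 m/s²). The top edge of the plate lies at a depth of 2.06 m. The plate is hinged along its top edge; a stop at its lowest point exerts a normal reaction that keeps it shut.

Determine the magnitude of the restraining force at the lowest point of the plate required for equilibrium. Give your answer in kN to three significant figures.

P ≈ 120 kN

γ = ρg = 1260 × 9.81 / 1000 = 12.3606 kN/m³.
The centroid lies 1.54/2 = 0.77 m below the top edge, so the centroid depth is h_c = 2.06 + 0.77 = 2.83 m.
A = 4.1 × 1.54 = 6.314 m².
Resultant F = γ·h_c·A = 12.3606 × 2.83 × 6.314 = 220.867 kN.
I_c = b·h³/12 = 4.1 × 1.54³/12 = 1.24786 m⁴.
Centre of pressure: y_p = y_c + I_c/(y_c·A) = 2.83 + 1.24786/(2.83 × 6.314) = 2.83 + 0.0698353 = 2.89984 m along the plane.
The resultant acts 0.77 + 0.0698353 = 0.839835 m (along the plate) below the hinge at the top edge, so the moment about the hinge is M = F × 0.839835 = 220.867 × 0.839835 = 185.492 kN·m.
A normal force at the bottom, 1.54 m from the hinge, must supply this moment: P = 185.492/1.54 = 120.449 kN.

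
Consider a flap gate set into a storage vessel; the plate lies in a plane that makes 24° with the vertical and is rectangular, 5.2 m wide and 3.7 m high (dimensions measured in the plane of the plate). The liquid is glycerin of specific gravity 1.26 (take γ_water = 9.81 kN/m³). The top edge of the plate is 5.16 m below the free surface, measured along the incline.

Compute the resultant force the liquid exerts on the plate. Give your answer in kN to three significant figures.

γ = 1.26 × 9.81 = 12.3606 kN/m³.
The plate makes 24° with the vertical, i.e. θ = 90° − 24° = 66° to the horizontal. Measuring y along the incline from the free-surface line, vertical depth h = y·sinθ with sinθ = 0.913545.
The centroid lies 3.7/2 = 1.85 m below the top edge, so y_c = 5.16 + 1.85 = 7.01 m and h_c = 7.01 × 0.913545 = 6.40395 m.
A = 5.2 × 3.7 = 19.24 m².
Resultant F = γ·h_c·A = 12.3606 × 6.40395 × 19.24 = 1522.97 kN.

F ≈ 1520 kN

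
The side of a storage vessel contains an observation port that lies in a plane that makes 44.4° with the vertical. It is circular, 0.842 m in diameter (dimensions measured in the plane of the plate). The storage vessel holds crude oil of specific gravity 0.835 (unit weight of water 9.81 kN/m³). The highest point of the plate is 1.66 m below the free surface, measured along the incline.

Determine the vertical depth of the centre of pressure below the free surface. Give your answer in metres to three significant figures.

h_p = 1.50 m

γ = 0.835 × 9.81 = 8.19135 kN/m³.
The plate makes 44.4° with the vertical, i.e. θ = 90° − 44.4° = 45.6° to the horizontal. Measuring y along the incline from the free-surface line, vertical depth h = y·sinθ with sinθ = 0.714473.
The centroid is at the centre, 0.421 m below the top of the plate, so y_c = 1.66 + 0.421 = 2.081 m and h_c = 2.081 × 0.714473 = 1.48682 m.
A = π(0.421)² = 0.556819 m².
Resultant F = γ·h_c·A = 8.19135 × 1.48682 × 0.556819 = 6.78153 kN.
I_c = πr⁴/4 = π × 0.421⁴/4 = 0.0246728 m⁴.
Centre of pressure: y_p = y_c + I_c/(y_c·A) = 2.081 + 0.0246728/(2.081 × 0.556819) = 2.081 + 0.0212928 = 2.10229 m along the plane.
Vertically, h_p = y_p·sinθ = 2.10229 × 0.714473 = 1.50203 m.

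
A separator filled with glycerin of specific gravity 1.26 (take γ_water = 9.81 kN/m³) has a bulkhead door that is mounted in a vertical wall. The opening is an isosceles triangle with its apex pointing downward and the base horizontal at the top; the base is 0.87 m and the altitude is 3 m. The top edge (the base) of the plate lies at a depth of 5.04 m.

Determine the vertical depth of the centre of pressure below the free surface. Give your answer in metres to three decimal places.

h_p = 6.123 m

γ = 1.26 × 9.81 = 12.3606 kN/m³.
With the apex down, the centroid sits h/3 = 3/3 = 1 m below the base (the top edge), so the centroid depth is h_c = 5.04 + 1 = 6.04 m.
A = ½ × 0.87 × 3 = 1.305 m².
Resultant F = γ·h_c·A = 12.3606 × 6.04 × 1.305 = 97.4287 kN.
I_c = b·h³/36 = 0.87 × 3³/36 = 0.6525 m⁴.
Centre of pressure: y_p = y_c + I_c/(y_c·A) = 6.04 + 0.6525/(6.04 × 1.305) = 6.04 + 0.0827815 = 6.12278 m along the plane.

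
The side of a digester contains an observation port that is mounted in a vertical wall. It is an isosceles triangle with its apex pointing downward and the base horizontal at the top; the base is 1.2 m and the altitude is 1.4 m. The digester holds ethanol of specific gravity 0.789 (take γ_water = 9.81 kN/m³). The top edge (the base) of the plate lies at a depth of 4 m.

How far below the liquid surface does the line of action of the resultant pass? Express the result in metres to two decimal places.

γ = 0.789 × 9.81 = 7.74009 kN/m³.
With the apex down, the centroid sits h/3 = 1.4/3 = 0.466667 m below the base (the top edge), so the centroid depth is h_c = 4 + 0.466667 = 4.46667 m.
A = ½ × 1.2 × 1.4 = 0.84 m².
Resultant F = γ·h_c·A = 7.74009 × 4.46667 × 0.84 = 29.0408 kN.
I_c = b·h³/36 = 1.2 × 1.4³/36 = 0.0914667 m⁴.
Centre of pressure: y_p = y_c + I_c/(y_c·A) = 4.46667 + 0.0914667/(4.46667 × 0.84) = 4.46667 + 0.0243781 = 4.49105 m along the plane.

h_p = 4.49 m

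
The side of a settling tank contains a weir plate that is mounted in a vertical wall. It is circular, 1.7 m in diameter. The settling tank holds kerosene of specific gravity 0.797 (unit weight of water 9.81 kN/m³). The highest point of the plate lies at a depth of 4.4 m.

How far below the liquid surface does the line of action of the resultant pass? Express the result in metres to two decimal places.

h_p = 5.28 m

γ = 0.797 × 9.81 = 7.81857 kN/m³.
The centroid is at the centre, 0.85 m below the top of the plate, so the centroid depth is h_c = 4.4 + 0.85 = 5.25 m.
A = π(0.85)² = 2.2698 m².
Resultant F = γ·h_c·A = 7.81857 × 5.25 × 2.2698 = 93.1696 kN.
I_c = πr⁴/4 = π × 0.85⁴/4 = 0.409983 m⁴.
Centre of pressure: y_p = y_c + I_c/(y_c·A) = 5.25 + 0.409983/(5.25 × 2.2698) = 5.25 + 0.0344048 = 5.2844 m along the plane.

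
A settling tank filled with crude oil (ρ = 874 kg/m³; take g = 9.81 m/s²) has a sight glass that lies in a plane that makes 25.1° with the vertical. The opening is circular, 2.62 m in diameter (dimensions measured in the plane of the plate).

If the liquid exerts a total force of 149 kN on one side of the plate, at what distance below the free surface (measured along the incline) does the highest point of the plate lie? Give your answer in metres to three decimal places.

γ = ρg = 874 × 9.81 / 1000 = 8.57394 kN/m³.
A = π(1.31)² = 5.39129 m².
From F = γ·h_c·A, the centroid depth is h_c = 149/(8.57394 × 5.39129) = 3.22339 m.
The plate makes 25.1° with the vertical, i.e. θ = 90° − 25.1° = 64.9° to the horizontal. Measuring y along the incline from the free-surface line, vertical depth h = y·sinθ with sinθ = 0.905569.
Along the incline, y_c = h_c/sinθ = 3.22339/0.905569 = 3.55952 m.
The centroid is at the centre, 1.31 m below the top of the plate, so the highest point sits at y_top = 3.55952 − 1.31 = 2.24952 m along the incline.

y_top ≈ 2.250 m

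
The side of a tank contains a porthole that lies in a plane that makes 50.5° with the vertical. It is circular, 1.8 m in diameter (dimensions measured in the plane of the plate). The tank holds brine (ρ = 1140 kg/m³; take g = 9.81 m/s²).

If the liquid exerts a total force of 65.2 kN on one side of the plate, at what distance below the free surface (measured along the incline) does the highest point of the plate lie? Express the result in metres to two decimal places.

γ = ρg = 1140 × 9.81 / 1000 = 11.1834 kN/m³.
A = π(0.9)² = 2.54469 m².
From F = γ·h_c·A, the centroid depth is h_c = 65.2/(11.1834 × 2.54469) = 2.29107 m.
The plate makes 50.5° with the vertical, i.e. θ = 90° − 50.5° = 39.5° to the horizontal. Measuring y along the incline from the free-surface line, vertical depth h = y·sinθ with sinθ = 0.636078.
Along the incline, y_c = h_c/sinθ = 2.29107/0.636078 = 3.60187 m.
The centroid is at the centre, 0.9 m below the top of the plate, so the highest point sits at y_top = 3.60187 − 0.9 = 2.70187 m along the incline.

y_top ≈ 2.70 m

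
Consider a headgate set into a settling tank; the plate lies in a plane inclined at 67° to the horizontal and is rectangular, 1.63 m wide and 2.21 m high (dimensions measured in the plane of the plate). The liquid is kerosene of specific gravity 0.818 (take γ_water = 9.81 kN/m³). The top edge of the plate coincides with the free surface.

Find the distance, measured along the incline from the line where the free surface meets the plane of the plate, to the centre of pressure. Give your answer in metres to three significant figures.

y_p = 1.47 m

γ = 0.818 × 9.81 = 8.02458 kN/m³.
Let θ = 67° be the plate's angle to the horizontal; measure y along the incline from where the plane meets the free surface. Vertical depth h = y·sinθ with sinθ = 0.920505.
The centroid lies 2.21/2 = 1.105 m below the top edge, so y_c = 1.105 m and h_c = 1.105 × 0.920505 = 1.01716 m.
A = 1.63 × 2.21 = 3.6023 m².
Resultant F = γ·h_c·A = 8.02458 × 1.01716 × 3.6023 = 29.403 kN.
I_c = b·h³/12 = 1.63 × 2.21³/12 = 1.46617 m⁴.
Centre of pressure: y_p = y_c + I_c/(y_c·A) = 1.105 + 1.46617/(1.105 × 3.6023) = 1.105 + 0.368334 = 1.47333 m along the plane.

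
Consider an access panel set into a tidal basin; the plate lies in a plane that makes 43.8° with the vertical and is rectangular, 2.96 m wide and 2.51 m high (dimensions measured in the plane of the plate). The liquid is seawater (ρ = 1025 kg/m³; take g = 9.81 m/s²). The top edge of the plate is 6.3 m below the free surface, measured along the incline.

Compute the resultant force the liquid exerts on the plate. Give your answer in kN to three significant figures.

F ≈ 407 kN

γ = ρg = 1025 × 9.81 / 1000 = 10.05525 kN/m³.
The plate makes 43.8° with the vertical, i.e. θ = 90° − 43.8° = 46.2° to the horizontal. Measuring y along the incline from the free-surface line, vertical depth h = y·sinθ with sinθ = 0.721760.
The centroid lies 2.51/2 = 1.255 m below the top edge, so y_c = 6.3 + 1.255 = 7.555 m and h_c = 7.555 × 0.721760 = 5.4529 m.
A = 2.96 × 2.51 = 7.4296 m².
Resultant F = γ·h_c·A = 10.05525 × 5.4529 × 7.4296 = 407.367 kN.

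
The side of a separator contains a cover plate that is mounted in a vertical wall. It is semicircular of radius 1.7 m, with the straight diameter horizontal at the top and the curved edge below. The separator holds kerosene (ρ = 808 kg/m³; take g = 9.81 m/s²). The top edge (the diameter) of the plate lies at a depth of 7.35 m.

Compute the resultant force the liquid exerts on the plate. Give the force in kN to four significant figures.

γ = ρg = 808 × 9.81 / 1000 = 7.92648 kN/m³.
The centroid of a semicircle lies 4r/(3π) = 0.721502 m from the diameter, here below the top edge, so the centroid depth is h_c = 7.35 + 0.721502 = 8.0715 m.
A = πr²/2 = π × 1.7²/2 = 4.5396 m².
Resultant F = γ·h_c·A = 7.92648 × 8.0715 × 4.5396 = 290.437 kN.

F ≈ 290.4 kN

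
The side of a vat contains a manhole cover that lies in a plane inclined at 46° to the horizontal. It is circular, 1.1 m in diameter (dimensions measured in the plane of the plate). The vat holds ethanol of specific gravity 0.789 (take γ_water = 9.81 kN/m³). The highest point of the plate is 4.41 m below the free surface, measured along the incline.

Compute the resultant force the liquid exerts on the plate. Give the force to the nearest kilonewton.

γ = 0.789 × 9.81 = 7.74009 kN/m³.
Let θ = 46° be the plate's angle to the horizontal; measure y along the incline from where the plane meets the free surface. Vertical depth h = y·sinθ with sinθ = 0.719340.
The centroid is at the centre, 0.55 m below the top of the plate, so y_c = 4.41 + 0.55 = 4.96 m and h_c = 4.96 × 0.719340 = 3.56793 m.
A = π(0.55)² = 0.950332 m².
Resultant F = γ·h_c·A = 7.74009 × 3.56793 × 0.950332 = 26.2445 kN.

F ≈ 26 kN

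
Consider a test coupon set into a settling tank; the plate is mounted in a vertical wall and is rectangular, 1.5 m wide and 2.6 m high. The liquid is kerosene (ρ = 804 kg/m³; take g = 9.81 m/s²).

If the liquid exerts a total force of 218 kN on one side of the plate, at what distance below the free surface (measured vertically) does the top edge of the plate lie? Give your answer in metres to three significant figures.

γ = ρg = 804 × 9.81 / 1000 = 7.88724 kN/m³.
A = 1.5 × 2.6 = 3.9 m².
From F = γ·h_c·A, the centroid depth is h_c = 218/(7.88724 × 3.9) = 7.08707 m.
The centroid lies 2.6/2 = 1.3 m below the top edge, so the top edge sits at h_top = 7.08707 − 1.3 = 5.78707 m below the surface.

d_top ≈ 5.79 m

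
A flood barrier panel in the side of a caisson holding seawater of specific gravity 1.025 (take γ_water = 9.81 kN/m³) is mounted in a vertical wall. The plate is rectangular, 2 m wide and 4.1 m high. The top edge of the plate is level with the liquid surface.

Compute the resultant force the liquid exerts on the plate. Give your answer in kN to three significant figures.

γ = 1.025 × 9.81 = 10.05525 kN/m³.
The centroid lies 4.1/2 = 2.05 m below the top edge, so the centroid depth is h_c = 2.05 m.
A = 2 × 4.1 = 8.2 m².
Resultant F = γ·h_c·A = 10.05525 × 2.05 × 8.2 = 169.029 kN.

F ≈ 169 kN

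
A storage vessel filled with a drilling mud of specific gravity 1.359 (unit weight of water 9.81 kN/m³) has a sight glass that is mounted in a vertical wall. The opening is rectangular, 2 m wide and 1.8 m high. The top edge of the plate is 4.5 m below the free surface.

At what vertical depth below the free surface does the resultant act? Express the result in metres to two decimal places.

γ = 1.359 × 9.81 = 13.33179 kN/m³.
The centroid lies 1.8/2 = 0.9 m below the top edge, so the centroid depth is h_c = 4.5 + 0.9 = 5.4 m.
A = 2 × 1.8 = 3.6 m².
Resultant F = γ·h_c·A = 13.33179 × 5.4 × 3.6 = 259.17 kN.
I_c = b·h³/12 = 2 × 1.8³/12 = 0.972 m⁴.
Centre of pressure: y_p = y_c + I_c/(y_c·A) = 5.4 + 0.972/(5.4 × 3.6) = 5.4 + 0.05 = 5.45 m along the plane.

h_p = 5.45 m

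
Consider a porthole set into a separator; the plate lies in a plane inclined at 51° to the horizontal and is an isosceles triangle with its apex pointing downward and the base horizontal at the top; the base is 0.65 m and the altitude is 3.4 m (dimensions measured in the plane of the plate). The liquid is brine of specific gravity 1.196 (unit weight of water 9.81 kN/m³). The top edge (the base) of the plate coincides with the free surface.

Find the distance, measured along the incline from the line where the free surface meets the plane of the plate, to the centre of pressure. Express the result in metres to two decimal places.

y_p = 1.70 m

γ = 1.196 × 9.81 = 11.73276 kN/m³.
Let θ = 51° be the plate's angle to the horizontal; measure y along the incline from where the plane meets the free surface. Vertical depth h = y·sinθ with sinθ = 0.777146.
With the apex down, the centroid sits h/3 = 3.4/3 = 1.13333 m below the base (the top edge), so y_c = 1.13333 m and h_c = 1.13333 × 0.777146 = 0.880763 m.
A = ½ × 0.65 × 3.4 = 1.105 m².
Resultant F = γ·h_c·A = 11.73276 × 0.880763 × 1.105 = 11.4188 kN.
I_c = b·h³/36 = 0.65 × 3.4³/36 = 0.709656 m⁴.
Centre of pressure: y_p = y_c + I_c/(y_c·A) = 1.13333 + 0.709656/(1.13333 × 1.105) = 1.13333 + 0.566669 = 1.7 m along the plane.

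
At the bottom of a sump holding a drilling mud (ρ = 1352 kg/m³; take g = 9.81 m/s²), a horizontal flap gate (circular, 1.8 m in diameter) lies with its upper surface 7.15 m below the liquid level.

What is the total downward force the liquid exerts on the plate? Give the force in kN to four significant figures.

γ = ρg = 1352 × 9.81 / 1000 = 13.26312 kN/m³.
The plate is horizontal, so pressure is uniform at p = γ·h = 13.26312 × 7.15 = 94.8313 kN/m².
A = π(0.9)² = 2.54469 m².
F = p·A = 94.8313 × 2.54469 = 241.316 kN.

F ≈ 241.3 kN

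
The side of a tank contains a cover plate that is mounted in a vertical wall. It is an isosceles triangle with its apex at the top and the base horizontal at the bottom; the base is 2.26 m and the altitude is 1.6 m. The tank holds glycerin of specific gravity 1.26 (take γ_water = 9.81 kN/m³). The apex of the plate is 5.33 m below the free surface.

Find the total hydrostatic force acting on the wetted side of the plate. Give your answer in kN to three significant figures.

γ = 1.26 × 9.81 = 12.3606 kN/m³.
With the apex up, the centroid sits 2h/3 = 2 × 1.6/3 = 1.06667 m below the apex, so the centroid depth is h_c = 5.33 + 1.06667 = 6.39667 m.
A = ½ × 2.26 × 1.6 = 1.808 m².
Resultant F = γ·h_c·A = 12.3606 × 6.39667 × 1.808 = 142.953 kN.

F ≈ 143 kN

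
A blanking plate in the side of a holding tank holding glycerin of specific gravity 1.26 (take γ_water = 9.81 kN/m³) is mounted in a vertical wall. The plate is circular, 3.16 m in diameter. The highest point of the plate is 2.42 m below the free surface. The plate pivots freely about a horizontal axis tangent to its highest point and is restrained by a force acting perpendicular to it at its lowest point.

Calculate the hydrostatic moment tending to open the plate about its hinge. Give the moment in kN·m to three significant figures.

M ≈ 673 kN·m

γ = 1.26 × 9.81 = 12.3606 kN/m³.
The centroid is at the centre, 1.58 m below the top of the plate, so the centroid depth is h_c = 2.42 + 1.58 = 4 m.
A = π(1.58)² = 7.84267 m².
Resultant F = γ·h_c·A = 12.3606 × 4 × 7.84267 = 387.76 kN.
I_c = πr⁴/4 = π × 1.58⁴/4 = 4.89461 m⁴.
Centre of pressure: y_p = y_c + I_c/(y_c·A) = 4 + 4.89461/(4 × 7.84267) = 4 + 0.156025 = 4.15602 m along the plane.
The resultant acts 1.58 + 0.156025 = 1.73603 m (along the plate) below the hinge at the top edge, so the moment about the hinge is M = F × 1.73603 = 387.76 × 1.73603 = 673.163 kN·m.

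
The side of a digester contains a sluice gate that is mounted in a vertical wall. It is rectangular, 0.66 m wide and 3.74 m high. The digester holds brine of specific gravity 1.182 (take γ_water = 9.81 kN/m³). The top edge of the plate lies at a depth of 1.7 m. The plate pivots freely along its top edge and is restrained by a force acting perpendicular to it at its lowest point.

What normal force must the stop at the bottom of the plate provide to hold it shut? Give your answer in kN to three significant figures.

P ≈ 60.0 kN

γ = 1.182 × 9.81 = 11.59542 kN/m³.
The centroid lies 3.74/2 = 1.87 m below the top edge, so the centroid depth is h_c = 1.7 + 1.87 = 3.57 m.
A = 0.66 × 3.74 = 2.4684 m².
Resultant F = γ·h_c·A = 11.59542 × 3.57 × 2.4684 = 102.181 kN.
I_c = b·h³/12 = 0.66 × 3.74³/12 = 2.87725 m⁴.
Centre of pressure: y_p = y_c + I_c/(y_c·A) = 3.57 + 2.87725/(3.57 × 2.4684) = 3.57 + 0.326508 = 3.89651 m along the plane.
The resultant acts 1.87 + 0.326508 = 2.19651 m (along the plate) below the hinge at the top edge, so the moment about the hinge is M = F × 2.19651 = 102.181 × 2.19651 = 224.442 kN·m.
A normal force at the bottom, 3.74 m from the hinge, must supply this moment: P = 224.442/3.74 = 60.0112 kN.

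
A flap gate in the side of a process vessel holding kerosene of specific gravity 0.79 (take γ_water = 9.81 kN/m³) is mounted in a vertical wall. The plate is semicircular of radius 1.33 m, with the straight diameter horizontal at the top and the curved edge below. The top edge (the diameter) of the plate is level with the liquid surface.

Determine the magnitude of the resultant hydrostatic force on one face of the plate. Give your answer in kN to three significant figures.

F ≈ 12.2 kN

γ = 0.79 × 9.81 = 7.7499 kN/m³.
The centroid of a semicircle lies 4r/(3π) = 0.56447 m from the diameter, here below the top edge, so the centroid depth is h_c = 0.56447 m.
A = πr²/2 = π × 1.33²/2 = 2.77858 m².
Resultant F = γ·h_c·A = 7.7499 × 0.56447 × 2.77858 = 12.1551 kN.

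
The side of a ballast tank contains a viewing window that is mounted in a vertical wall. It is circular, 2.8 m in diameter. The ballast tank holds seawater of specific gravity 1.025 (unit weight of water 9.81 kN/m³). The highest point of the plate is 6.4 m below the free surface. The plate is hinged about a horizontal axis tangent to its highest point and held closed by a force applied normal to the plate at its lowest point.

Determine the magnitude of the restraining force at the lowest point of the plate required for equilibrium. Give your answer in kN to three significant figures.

γ = 1.025 × 9.81 = 10.05525 kN/m³.
The centroid is at the centre, 1.4 m below the top of the plate, so the centroid depth is h_c = 6.4 + 1.4 = 7.8 m.
A = π(1.4)² = 6.15752 m².
Resultant F = γ·h_c·A = 10.05525 × 7.8 × 6.15752 = 482.94 kN.
I_c = πr⁴/4 = π × 1.4⁴/4 = 3.01719 m⁴.
Centre of pressure: y_p = y_c + I_c/(y_c·A) = 7.8 + 3.01719/(7.8 × 6.15752) = 7.8 + 0.0628206 = 7.86282 m along the plane.
The resultant acts 1.4 + 0.0628206 = 1.46282 m (along the plate) below the hinge at the top edge, so the moment about the hinge is M = F × 1.46282 = 482.94 × 1.46282 = 706.454 kN·m.
A normal force at the bottom, 2.8 m from the hinge, must supply this moment: P = 706.454/2.8 = 252.305 kN.

P ≈ 252 kN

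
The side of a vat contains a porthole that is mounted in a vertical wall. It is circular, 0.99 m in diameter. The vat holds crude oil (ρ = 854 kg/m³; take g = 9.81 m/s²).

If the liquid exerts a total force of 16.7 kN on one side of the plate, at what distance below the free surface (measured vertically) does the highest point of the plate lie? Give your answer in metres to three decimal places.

d_top ≈ 2.095 m

γ = ρg = 854 × 9.81 / 1000 = 8.37774 kN/m³.
A = π(0.495)² = 0.769769 m².
From F = γ·h_c·A, the centroid depth is h_c = 16.7/(8.37774 × 0.769769) = 2.58958 m.
The centroid is at the centre, 0.495 m below the top of the plate, so the highest point sits at h_top = 2.58958 − 0.495 = 2.09458 m below the surface.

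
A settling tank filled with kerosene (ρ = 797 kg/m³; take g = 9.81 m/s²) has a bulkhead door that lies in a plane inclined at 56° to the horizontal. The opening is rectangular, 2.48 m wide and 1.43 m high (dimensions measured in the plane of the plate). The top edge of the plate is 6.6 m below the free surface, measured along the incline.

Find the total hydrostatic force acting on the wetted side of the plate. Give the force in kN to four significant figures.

γ = ρg = 797 × 9.81 / 1000 = 7.81857 kN/m³.
Let θ = 56° be the plate's angle to the horizontal; measure y along the incline from where the plane meets the free surface. Vertical depth h = y·sinθ with sinθ = 0.829038.
The centroid lies 1.43/2 = 0.715 m below the top edge, so y_c = 6.6 + 0.715 = 7.315 m and h_c = 7.315 × 0.829038 = 6.06441 m.
A = 2.48 × 1.43 = 3.5464 m².
Resultant F = γ·h_c·A = 7.81857 × 6.06441 × 3.5464 = 168.153 kN.

F ≈ 168.2 kN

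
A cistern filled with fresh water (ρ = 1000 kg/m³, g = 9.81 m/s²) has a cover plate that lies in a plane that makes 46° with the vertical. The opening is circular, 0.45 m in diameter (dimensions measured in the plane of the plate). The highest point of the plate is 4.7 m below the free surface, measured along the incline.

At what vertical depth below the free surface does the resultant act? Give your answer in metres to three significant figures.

h_p = 3.42 m

γ = ρg = 1000 × 9.81 = 9810 N/m³ = 9.81 kN/m³.
The plate makes 46° with the vertical, i.e. θ = 90° − 46° = 44° to the horizontal. Measuring y along the incline from the free-surface line, vertical depth h = y·sinθ with sinθ = 0.694658.
The centroid is at the centre, 0.225 m below the top of the plate, so y_c = 4.7 + 0.225 = 4.925 m and h_c = 4.925 × 0.694658 = 3.42119 m.
A = π(0.225)² = 0.159043 m².
Resultant F = γ·h_c·A = 9.81 × 3.42119 × 0.159043 = 5.33778 kN.
I_c = πr⁴/4 = π × 0.225⁴/4 = 0.00201289 m⁴.
Centre of pressure: y_p = y_c + I_c/(y_c·A) = 4.925 + 0.00201289/(4.925 × 0.159043) = 4.925 + 0.0025698 = 4.92757 m along the plane.
Vertically, h_p = y_p·sinθ = 4.92757 × 0.694658 = 3.42298 m.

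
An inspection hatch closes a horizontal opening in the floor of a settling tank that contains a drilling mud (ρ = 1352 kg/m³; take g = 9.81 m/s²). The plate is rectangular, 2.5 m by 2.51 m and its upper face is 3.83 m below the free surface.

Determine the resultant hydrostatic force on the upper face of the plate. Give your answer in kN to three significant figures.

F ≈ 319 kN

γ = ρg = 1352 × 9.81 / 1000 = 13.26312 kN/m³.
The plate is horizontal, so pressure is uniform at p = γ·h = 13.26312 × 3.83 = 50.7977 kN/m².
A = 2.5 × 2.51 = 6.275 m².
F = p·A = 50.7977 × 6.275 = 318.756 kN.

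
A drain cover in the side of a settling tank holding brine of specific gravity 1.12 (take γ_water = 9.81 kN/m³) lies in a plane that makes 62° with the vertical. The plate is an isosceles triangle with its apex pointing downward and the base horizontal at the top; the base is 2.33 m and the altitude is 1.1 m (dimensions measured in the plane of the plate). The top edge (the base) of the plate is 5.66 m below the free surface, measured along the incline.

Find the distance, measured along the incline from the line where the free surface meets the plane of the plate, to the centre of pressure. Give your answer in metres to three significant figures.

y_p = 6.04 m

γ = 1.12 × 9.81 = 10.9872 kN/m³.
The plate makes 62° with the vertical, i.e. θ = 90° − 62° = 28° to the horizontal. Measuring y along the incline from the free-surface line, vertical depth h = y·sinθ with sinθ = 0.469472.
With the apex down, the centroid sits h/3 = 1.1/3 = 0.366667 m below the base (the top edge), so y_c = 5.66 + 0.366667 = 6.02667 m and h_c = 6.02667 × 0.469472 = 2.82935 m.
A = ½ × 2.33 × 1.1 = 1.2815 m².
Resultant F = γ·h_c·A = 10.9872 × 2.82935 × 1.2815 = 39.8375 kN.
I_c = b·h³/36 = 2.33 × 1.1³/36 = 0.0861453 m⁴.
Centre of pressure: y_p = y_c + I_c/(y_c·A) = 6.02667 + 0.0861453/(6.02667 × 1.2815) = 6.02667 + 0.0111541 = 6.03782 m along the plane.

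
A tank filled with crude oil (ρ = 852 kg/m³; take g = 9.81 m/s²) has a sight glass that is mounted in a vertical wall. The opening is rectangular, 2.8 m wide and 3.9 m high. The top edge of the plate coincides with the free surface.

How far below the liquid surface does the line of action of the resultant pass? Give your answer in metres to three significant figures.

h_p = 2.60 m

γ = ρg = 852 × 9.81 / 1000 = 8.35812 kN/m³.
The centroid lies 3.9/2 = 1.95 m below the top edge, so the centroid depth is h_c = 1.95 m.
A = 2.8 × 3.9 = 10.92 m².
Resultant F = γ·h_c·A = 8.35812 × 1.95 × 10.92 = 177.978 kN.
I_c = b·h³/12 = 2.8 × 3.9³/12 = 13.8411 m⁴.
Centre of pressure: y_p = y_c + I_c/(y_c·A) = 1.95 + 13.8411/(1.95 × 10.92) = 1.95 + 0.65 = 2.6 m along the plane.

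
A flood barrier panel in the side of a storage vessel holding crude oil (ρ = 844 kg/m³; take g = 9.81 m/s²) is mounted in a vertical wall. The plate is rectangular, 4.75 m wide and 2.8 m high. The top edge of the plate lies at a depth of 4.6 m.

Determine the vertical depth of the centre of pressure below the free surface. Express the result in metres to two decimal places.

γ = ρg = 844 × 9.81 / 1000 = 8.27964 kN/m³.
The centroid lies 2.8/2 = 1.4 m below the top edge, so the centroid depth is h_c = 4.6 + 1.4 = 6 m.
A = 4.75 × 2.8 = 13.3 m².
Resultant F = γ·h_c·A = 8.27964 × 6 × 13.3 = 660.715 kN.
I_c = b·h³/12 = 4.75 × 2.8³/12 = 8.68933 m⁴.
Centre of pressure: y_p = y_c + I_c/(y_c·A) = 6 + 8.68933/(6 × 13.3) = 6 + 0.108889 = 6.10889 m along the plane.

h_p = 6.11 m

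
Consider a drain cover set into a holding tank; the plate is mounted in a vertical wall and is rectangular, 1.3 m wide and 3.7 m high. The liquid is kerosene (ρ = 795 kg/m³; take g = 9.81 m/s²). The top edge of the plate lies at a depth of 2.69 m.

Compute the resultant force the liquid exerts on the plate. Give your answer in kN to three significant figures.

F ≈ 170 kN

γ = ρg = 795 × 9.81 / 1000 = 7.79895 kN/m³.
The centroid lies 3.7/2 = 1.85 m below the top edge, so the centroid depth is h_c = 2.69 + 1.85 = 4.54 m.
A = 1.3 × 3.7 = 4.81 m².
Resultant F = γ·h_c·A = 7.79895 × 4.54 × 4.81 = 170.309 kN.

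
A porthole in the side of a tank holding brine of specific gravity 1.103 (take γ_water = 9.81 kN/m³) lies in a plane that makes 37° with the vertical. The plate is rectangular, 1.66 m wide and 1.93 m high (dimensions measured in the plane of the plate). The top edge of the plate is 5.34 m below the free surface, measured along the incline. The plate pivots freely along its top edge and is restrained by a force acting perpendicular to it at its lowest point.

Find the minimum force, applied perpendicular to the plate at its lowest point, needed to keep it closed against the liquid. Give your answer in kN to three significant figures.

P ≈ 91.7 kN

γ = 1.103 × 9.81 = 10.82043 kN/m³.
The plate makes 37° with the vertical, i.e. θ = 90° − 37° = 53° to the horizontal. Measuring y along the incline from the free-surface line, vertical depth h = y·sinθ with sinθ = 0.798636.
The centroid lies 1.93/2 = 0.965 m below the top edge, so y_c = 5.34 + 0.965 = 6.305 m and h_c = 6.305 × 0.798636 = 5.0354 m.
A = 1.66 × 1.93 = 3.2038 m².
Resultant F = γ·h_c·A = 10.82043 × 5.0354 × 3.2038 = 174.56 kN.
I_c = b·h³/12 = 1.66 × 1.93³/12 = 0.994486 m⁴.
Centre of pressure: y_p = y_c + I_c/(y_c·A) = 6.305 + 0.994486/(6.305 × 3.2038) = 6.305 + 0.0492321 = 6.35423 m along the plane.
The resultant acts 0.965 + 0.0492321 = 1.01423 m (along the plate) below the hinge at the top edge, so the moment about the hinge is M = F × 1.01423 = 174.56 × 1.01423 = 177.044 kN·m.
A normal force at the bottom, 1.93 m from the hinge, must supply this moment: P = 177.044/1.93 = 91.7326 kN.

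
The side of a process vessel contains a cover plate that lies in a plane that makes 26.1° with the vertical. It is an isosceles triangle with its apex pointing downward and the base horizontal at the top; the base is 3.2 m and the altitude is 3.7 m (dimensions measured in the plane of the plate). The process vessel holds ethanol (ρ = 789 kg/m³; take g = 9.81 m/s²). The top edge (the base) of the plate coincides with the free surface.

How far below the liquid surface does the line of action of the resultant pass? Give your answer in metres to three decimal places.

γ = ρg = 789 × 9.81 / 1000 = 7.74009 kN/m³.
The plate makes 26.1° with the vertical, i.e. θ = 90° − 26.1° = 63.9° to the horizontal. Measuring y along the incline from the free-surface line, vertical depth h = y·sinθ with sinθ = 0.898028.
With the apex down, the centroid sits h/3 = 3.7/3 = 1.23333 m below the base (the top edge), so y_c = 1.23333 m and h_c = 1.23333 × 0.898028 = 1.10756 m.
A = ½ × 3.2 × 3.7 = 5.92 m².
Resultant F = γ·h_c·A = 7.74009 × 1.10756 × 5.92 = 50.7499 kN.
I_c = b·h³/36 = 3.2 × 3.7³/36 = 4.50249 m⁴.
Centre of pressure: y_p = y_c + I_c/(y_c·A) = 1.23333 + 4.50249/(1.23333 × 5.92) = 1.23333 + 0.616668 = 1.85 m along the plane.
Vertically, h_p = y_p·sinθ = 1.85 × 0.898028 = 1.66135 m.

h_p = 1.661 m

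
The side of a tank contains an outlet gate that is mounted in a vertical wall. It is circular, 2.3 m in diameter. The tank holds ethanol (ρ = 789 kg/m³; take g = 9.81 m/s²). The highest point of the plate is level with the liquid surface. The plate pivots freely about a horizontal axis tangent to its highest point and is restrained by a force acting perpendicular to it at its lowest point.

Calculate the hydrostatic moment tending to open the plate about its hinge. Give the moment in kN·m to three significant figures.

γ = ρg = 789 × 9.81 / 1000 = 7.74009 kN/m³.
The centroid is at the centre, 1.15 m below the top of the plate, so the centroid depth is h_c = 1.15 m.
A = π(1.15)² = 4.15476 m².
Resultant F = γ·h_c·A = 7.74009 × 1.15 × 4.15476 = 36.9819 kN.
I_c = πr⁴/4 = π × 1.15⁴/4 = 1.37367 m⁴.
Centre of pressure: y_p = y_c + I_c/(y_c·A) = 1.15 + 1.37367/(1.15 × 4.15476) = 1.15 + 0.287501 = 1.4375 m along the plane.
The resultant acts 1.15 + 0.287501 = 1.4375 m (along the plate) below the hinge at the top edge, so the moment about the hinge is M = F × 1.4375 = 36.9819 × 1.4375 = 53.1615 kN·m.

M ≈ 53.2 kN·m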